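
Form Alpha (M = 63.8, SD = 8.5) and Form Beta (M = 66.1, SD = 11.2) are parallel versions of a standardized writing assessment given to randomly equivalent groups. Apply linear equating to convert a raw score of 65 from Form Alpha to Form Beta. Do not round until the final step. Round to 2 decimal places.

Linear equating: y = (SD_Y/SD_X)(x − M_X) + M_Y
y = (11.2/8.5)(65 − 63.8) + 66.1
y = 1.317647 × 1.2 + 66.1 = 1.5812 + 66.1 = 67.68

67.68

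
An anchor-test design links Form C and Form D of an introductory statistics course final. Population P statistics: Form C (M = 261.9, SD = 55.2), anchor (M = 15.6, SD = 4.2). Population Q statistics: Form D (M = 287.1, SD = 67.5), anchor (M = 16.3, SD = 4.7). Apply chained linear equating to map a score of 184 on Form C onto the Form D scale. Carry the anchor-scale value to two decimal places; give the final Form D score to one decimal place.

Form C → anchor (Population P): v = (4.2/55.2)(184 − 261.9) + 15.6 = 9.67
anchor → Form D (Population Q): y = (67.5/4.7)(9.67 − 16.3) + 287.1 = 191.9

191.9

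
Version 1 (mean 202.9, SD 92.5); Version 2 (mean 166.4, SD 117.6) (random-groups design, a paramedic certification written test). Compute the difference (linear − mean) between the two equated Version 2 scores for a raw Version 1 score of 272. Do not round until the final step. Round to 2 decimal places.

Mean-equated: 272 + (166.4 − 202.9) = 235.50
Linear-equated: (117.6/92.5)(272 − 202.9) + 166.4 = 254.250
Difference = 254.250 − 235.50 = 18.75

18.75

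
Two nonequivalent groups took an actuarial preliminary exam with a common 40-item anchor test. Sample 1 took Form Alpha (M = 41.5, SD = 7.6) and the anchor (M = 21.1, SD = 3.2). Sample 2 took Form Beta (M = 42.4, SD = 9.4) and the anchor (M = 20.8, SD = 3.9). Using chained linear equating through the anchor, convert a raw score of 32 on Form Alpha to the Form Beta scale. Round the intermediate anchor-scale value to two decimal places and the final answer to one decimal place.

Form Alpha → anchor (Sample 1): v = (3.2/7.6)(32 − 41.5) + 21.1 = 17.10
anchor → Form Beta (Sample 2): y = (9.4/3.9)(17.10 − 20.8) + 42.4 = 33.5

33.5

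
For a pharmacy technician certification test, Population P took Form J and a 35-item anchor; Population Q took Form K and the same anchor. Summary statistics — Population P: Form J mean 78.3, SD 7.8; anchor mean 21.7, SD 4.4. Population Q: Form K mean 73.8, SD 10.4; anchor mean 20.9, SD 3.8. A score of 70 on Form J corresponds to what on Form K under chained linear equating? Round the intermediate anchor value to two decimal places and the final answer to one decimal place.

63.2

Form J → anchor (Population P): v = (4.4/7.8)(70 − 78.3) + 21.7 = 17.02
anchor → Form K (Population Q): y = (10.4/3.8)(17.02 − 20.9) + 73.8 = 63.2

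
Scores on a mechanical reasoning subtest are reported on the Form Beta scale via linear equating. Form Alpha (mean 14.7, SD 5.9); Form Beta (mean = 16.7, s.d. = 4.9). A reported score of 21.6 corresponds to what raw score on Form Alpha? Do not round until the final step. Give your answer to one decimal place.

20.6

Invert y = (SD_Y/SD_X)(x − M_X) + M_Y:
x = (SD_X/SD_Y)(y − M_Y) + M_X = (5.9/4.9)(21.6 − 16.7) + 14.7
x = 1.204082 × 4.900 + 14.7 = 20.6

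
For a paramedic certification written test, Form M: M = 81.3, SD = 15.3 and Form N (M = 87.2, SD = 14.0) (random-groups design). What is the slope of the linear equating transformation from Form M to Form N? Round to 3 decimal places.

0.915

A = SD_Y / SD_X = 14.0 / 15.3 = 0.915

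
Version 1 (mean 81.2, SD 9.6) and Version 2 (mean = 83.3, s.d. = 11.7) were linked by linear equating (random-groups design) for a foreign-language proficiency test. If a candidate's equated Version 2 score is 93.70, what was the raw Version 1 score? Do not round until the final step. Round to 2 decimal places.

Invert y = (SD_Y/SD_X)(x − M_X) + M_Y:
x = (SD_X/SD_Y)(y − M_Y) + M_X = (9.6/11.7)(93.70 − 83.3) + 81.2
x = 0.820513 × 10.400 + 81.2 = 89.73

89.73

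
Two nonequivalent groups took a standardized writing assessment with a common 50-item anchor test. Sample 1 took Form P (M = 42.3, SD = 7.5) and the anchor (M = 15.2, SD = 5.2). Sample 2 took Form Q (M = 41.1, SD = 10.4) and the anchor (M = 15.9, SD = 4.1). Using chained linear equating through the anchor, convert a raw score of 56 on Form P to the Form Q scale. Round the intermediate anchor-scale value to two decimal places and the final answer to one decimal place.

Form P → anchor (Sample 1): v = (5.2/7.5)(56 − 42.3) + 15.2 = 24.70
anchor → Form Q (Sample 2): y = (10.4/4.1)(24.70 − 15.9) + 41.1 = 63.4

63.4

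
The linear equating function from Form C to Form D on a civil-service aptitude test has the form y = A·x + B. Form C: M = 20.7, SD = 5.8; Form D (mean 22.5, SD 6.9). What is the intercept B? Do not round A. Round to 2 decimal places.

A = SD_Y / SD_X = 6.9 / 5.8 = 1.189655
B = M_Y − A·M_X = 22.5 − 1.189655 × 20.7 = -2.13

-2.13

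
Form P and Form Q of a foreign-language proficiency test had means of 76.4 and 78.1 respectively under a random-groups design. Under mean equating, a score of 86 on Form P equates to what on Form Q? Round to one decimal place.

87.7

Mean equating: y = x + (M_Y − M_X) = 86 + (78.1 − 76.4) = 87.7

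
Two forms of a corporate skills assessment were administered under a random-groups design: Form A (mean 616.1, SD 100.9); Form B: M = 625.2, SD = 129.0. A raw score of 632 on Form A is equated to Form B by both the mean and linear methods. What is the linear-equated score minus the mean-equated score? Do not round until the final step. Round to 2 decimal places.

4.43

Mean-equated: 632 + (625.2 − 616.1) = 641.10
Linear-equated: (129.0/100.9)(632 − 616.1) + 625.2 = 645.528
Difference = 645.528 − 641.10 = 4.43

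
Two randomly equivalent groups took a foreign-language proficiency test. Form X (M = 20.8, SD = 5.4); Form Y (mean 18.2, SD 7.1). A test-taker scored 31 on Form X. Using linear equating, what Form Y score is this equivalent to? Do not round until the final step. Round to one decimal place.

Linear equating: y = (SD_Y/SD_X)(x − M_X) + M_Y
y = (7.1/5.4)(31 − 20.8) + 18.2
y = 1.314815 × 10.2 + 18.2 = 13.4111 + 18.2 = 31.6

31.6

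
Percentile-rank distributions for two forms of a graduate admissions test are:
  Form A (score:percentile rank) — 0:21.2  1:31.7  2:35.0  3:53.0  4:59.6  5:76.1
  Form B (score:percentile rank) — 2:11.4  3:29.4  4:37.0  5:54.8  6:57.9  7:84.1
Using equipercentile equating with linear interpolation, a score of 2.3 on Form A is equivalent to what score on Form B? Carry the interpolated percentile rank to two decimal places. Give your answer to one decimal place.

4.2

PR of 2.3 on Form A: 35.0 + (2.3 − 2)/(3 − 2) × (53.0 − 35.0) = 40.40
On Form B, PR 40.40 falls between score 4 (PR 37.0) and 5 (PR 54.8).
Interpolate: 4 + (40.40 − 37.0)/(54.8 − 37.0) × (5 − 4) = 4.2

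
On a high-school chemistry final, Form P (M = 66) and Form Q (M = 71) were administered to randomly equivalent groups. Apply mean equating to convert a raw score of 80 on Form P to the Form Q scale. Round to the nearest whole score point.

85

Mean equating: y = x + (M_Y − M_X) = 80 + (71 − 66) = 85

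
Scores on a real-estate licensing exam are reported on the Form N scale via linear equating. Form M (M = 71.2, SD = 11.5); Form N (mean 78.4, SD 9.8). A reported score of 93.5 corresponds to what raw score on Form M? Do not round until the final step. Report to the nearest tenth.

88.9

Invert y = (SD_Y/SD_X)(x − M_X) + M_Y:
x = (SD_X/SD_Y)(y − M_Y) + M_X = (11.5/9.8)(93.5 − 78.4) + 71.2
x = 1.173469 × 15.100 + 71.2 = 88.9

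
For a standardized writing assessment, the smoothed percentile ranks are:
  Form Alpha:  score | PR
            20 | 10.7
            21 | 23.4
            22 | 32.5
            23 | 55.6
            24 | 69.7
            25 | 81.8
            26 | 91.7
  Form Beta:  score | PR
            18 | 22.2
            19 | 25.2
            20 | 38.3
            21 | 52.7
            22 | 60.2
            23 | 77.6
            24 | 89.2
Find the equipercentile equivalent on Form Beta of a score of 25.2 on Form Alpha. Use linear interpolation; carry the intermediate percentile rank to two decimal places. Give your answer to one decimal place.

23.5

PR of 25.2 on Form Alpha: 81.8 + (25.2 − 25)/(26 − 25) × (91.7 − 81.8) = 83.78
On Form Beta, PR 83.78 falls between score 23 (PR 77.6) and 24 (PR 89.2).
Interpolate: 23 + (83.78 − 77.6)/(89.2 − 77.6) × (24 − 23) = 23.5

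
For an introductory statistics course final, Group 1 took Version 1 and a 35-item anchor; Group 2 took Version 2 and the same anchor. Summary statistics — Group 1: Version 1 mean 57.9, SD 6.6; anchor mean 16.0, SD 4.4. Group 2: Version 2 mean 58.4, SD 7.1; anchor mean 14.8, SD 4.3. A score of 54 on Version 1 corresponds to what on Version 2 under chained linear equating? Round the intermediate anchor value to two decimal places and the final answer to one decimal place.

56.1

Version 1 → anchor (Group 1): v = (4.4/6.6)(54 − 57.9) + 16.0 = 13.40
anchor → Version 2 (Group 2): y = (7.1/4.3)(13.40 − 14.8) + 58.4 = 56.1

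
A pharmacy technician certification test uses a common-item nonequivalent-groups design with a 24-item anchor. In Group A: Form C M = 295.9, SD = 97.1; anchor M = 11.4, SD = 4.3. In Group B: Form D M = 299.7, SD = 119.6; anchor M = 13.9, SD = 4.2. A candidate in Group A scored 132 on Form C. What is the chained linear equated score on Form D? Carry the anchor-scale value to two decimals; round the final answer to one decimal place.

21.8

Form C → anchor (Group A): v = (4.3/97.1)(132 − 295.9) + 11.4 = 4.14
anchor → Form D (Group B): y = (119.6/4.2)(4.14 − 13.9) + 299.7 = 21.8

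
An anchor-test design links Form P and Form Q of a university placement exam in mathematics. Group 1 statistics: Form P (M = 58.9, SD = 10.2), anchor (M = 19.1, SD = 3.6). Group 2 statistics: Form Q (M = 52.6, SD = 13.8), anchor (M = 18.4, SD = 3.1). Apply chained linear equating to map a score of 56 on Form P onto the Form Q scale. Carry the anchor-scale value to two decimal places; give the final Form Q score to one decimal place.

Form P → anchor (Group 1): v = (3.6/10.2)(56 − 58.9) + 19.1 = 18.08
anchor → Form Q (Group 2): y = (13.8/3.1)(18.08 − 18.4) + 52.6 = 51.2

51.2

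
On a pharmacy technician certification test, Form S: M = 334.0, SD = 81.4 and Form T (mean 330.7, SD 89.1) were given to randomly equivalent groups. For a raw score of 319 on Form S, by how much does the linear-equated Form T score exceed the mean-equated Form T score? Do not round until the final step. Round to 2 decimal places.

-1.42

Mean-equated: 319 + (330.7 − 334.0) = 315.70
Linear-equated: (89.1/81.4)(319 − 334.0) + 330.7 = 314.281
Difference = 314.281 − 315.70 = -1.42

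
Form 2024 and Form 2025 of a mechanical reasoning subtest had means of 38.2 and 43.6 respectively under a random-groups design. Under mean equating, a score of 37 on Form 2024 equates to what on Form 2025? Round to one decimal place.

42.4

Mean equating: y = x + (M_Y − M_X) = 37 + (43.6 − 38.2) = 42.4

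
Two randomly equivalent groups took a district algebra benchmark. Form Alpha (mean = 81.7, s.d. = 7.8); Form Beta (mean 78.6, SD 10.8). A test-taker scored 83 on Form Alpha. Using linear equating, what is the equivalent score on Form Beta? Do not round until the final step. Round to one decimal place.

Linear equating: y = (SD_Y/SD_X)(x − M_X) + M_Y
y = (10.8/7.8)(83 − 81.7) + 78.6
y = 1.384615 × 1.3 + 78.6 = 1.8000 + 78.6 = 80.4

80.4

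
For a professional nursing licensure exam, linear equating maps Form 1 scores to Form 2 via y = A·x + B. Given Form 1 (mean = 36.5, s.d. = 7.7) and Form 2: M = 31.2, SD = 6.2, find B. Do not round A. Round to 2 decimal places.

1.81

A = SD_Y / SD_X = 6.2 / 7.7 = 0.805195
B = M_Y − A·M_X = 31.2 − 0.805195 × 36.5 = 1.81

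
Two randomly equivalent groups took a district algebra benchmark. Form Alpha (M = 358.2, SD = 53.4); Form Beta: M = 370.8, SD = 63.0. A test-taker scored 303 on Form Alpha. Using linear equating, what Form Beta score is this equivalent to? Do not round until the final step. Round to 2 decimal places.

Linear equating: y = (SD_Y/SD_X)(x − M_X) + M_Y
y = (63.0/53.4)(303 − 358.2) + 370.8
y = 1.179775 × -55.2 + 370.8 = -65.1236 + 370.8 = 305.68

305.68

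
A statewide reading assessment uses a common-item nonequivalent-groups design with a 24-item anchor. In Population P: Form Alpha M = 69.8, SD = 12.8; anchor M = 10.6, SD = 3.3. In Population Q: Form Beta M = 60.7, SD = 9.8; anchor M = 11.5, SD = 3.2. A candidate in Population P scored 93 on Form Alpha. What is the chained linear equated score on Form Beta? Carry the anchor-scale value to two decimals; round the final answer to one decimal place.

76.3

Form Alpha → anchor (Population P): v = (3.3/12.8)(93 − 69.8) + 10.6 = 16.58
anchor → Form Beta (Population Q): y = (9.8/3.2)(16.58 − 11.5) + 60.7 = 76.3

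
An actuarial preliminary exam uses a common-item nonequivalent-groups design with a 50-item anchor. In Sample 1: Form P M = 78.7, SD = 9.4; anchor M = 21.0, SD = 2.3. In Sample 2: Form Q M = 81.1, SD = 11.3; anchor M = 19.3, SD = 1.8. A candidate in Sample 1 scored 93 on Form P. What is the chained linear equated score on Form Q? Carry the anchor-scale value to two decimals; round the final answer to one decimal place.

Form P → anchor (Sample 1): v = (2.3/9.4)(93 − 78.7) + 21.0 = 24.50
anchor → Form Q (Sample 2): y = (11.3/1.8)(24.50 − 19.3) + 81.1 = 113.7

113.7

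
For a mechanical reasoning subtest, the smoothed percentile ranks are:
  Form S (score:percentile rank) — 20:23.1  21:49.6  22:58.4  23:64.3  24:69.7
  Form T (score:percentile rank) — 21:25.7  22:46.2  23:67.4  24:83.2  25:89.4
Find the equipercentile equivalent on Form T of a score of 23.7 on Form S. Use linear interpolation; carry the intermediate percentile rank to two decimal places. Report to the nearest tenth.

PR of 23.7 on Form S: 64.3 + (23.7 − 23)/(24 − 23) × (69.7 − 64.3) = 68.08
On Form T, PR 68.08 falls between score 23 (PR 67.4) and 24 (PR 83.2).
Interpolate: 23 + (68.08 − 67.4)/(83.2 − 67.4) × (24 − 23) = 23.0

23.0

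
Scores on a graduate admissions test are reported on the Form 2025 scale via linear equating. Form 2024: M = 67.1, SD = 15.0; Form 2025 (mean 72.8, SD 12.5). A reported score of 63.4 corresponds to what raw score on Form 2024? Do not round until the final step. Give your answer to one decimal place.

Invert y = (SD_Y/SD_X)(x − M_X) + M_Y:
x = (SD_X/SD_Y)(y − M_Y) + M_X = (15.0/12.5)(63.4 − 72.8) + 67.1
x = 1.200000 × -9.400 + 67.1 = 55.8

55.8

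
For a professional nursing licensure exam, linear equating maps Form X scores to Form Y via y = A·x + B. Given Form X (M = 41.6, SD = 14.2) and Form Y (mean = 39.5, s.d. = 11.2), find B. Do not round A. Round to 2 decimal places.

A = SD_Y / SD_X = 11.2 / 14.2 = 0.788732
B = M_Y − A·M_X = 39.5 − 0.788732 × 41.6 = 6.69

6.69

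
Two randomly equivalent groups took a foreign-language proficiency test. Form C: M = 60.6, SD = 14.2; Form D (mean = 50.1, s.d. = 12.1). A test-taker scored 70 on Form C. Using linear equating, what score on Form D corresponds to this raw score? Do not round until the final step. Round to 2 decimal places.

Linear equating: y = (SD_Y/SD_X)(x − M_X) + M_Y
y = (12.1/14.2)(70 − 60.6) + 50.1
y = 0.852113 × 9.4 + 50.1 = 8.0099 + 50.1 = 58.11

58.11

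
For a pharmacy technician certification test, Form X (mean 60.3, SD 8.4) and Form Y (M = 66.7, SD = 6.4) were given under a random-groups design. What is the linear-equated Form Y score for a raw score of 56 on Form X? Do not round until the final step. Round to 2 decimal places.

Linear equating: y = (SD_Y/SD_X)(x − M_X) + M_Y
y = (6.4/8.4)(56 − 60.3) + 66.7
y = 0.761905 × -4.3 + 66.7 = -3.2762 + 66.7 = 63.42

63.42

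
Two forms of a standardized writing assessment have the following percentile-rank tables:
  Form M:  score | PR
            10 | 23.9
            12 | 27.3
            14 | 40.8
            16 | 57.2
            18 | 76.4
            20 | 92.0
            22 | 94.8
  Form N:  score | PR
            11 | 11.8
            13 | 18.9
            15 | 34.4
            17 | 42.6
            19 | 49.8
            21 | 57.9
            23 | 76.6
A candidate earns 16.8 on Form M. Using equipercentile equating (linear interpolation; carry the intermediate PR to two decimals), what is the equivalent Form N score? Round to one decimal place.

21.7

PR of 16.8 on Form M: 57.2 + (16.8 − 16)/(18 − 16) × (76.4 − 57.2) = 64.88
On Form N, PR 64.88 falls between score 21 (PR 57.9) and 23 (PR 76.6).
Interpolate: 21 + (64.88 − 57.9)/(76.6 − 57.9) × (23 − 21) = 21.7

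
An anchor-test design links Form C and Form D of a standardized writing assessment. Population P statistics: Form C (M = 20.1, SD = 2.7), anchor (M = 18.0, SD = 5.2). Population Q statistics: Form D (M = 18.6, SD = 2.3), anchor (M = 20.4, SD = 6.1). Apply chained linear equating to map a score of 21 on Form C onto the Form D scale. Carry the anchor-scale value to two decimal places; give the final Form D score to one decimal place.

Form C → anchor (Population P): v = (5.2/2.7)(21 − 20.1) + 18.0 = 19.73
anchor → Form D (Population Q): y = (2.3/6.1)(19.73 − 20.4) + 18.6 = 18.3

18.3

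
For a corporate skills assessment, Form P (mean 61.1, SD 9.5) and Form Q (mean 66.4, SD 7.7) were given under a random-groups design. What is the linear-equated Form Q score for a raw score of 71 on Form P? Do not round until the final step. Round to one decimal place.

74.4

Linear equating: y = (SD_Y/SD_X)(x − M_X) + M_Y
y = (7.7/9.5)(71 − 61.1) + 66.4
y = 0.810526 × 9.9 + 66.4 = 8.0242 + 66.4 = 74.4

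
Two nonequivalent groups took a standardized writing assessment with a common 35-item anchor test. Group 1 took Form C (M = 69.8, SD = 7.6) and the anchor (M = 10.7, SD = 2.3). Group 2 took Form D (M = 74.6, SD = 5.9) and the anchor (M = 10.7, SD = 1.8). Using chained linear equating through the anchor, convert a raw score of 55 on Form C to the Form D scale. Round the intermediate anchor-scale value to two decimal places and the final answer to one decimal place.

59.9

Form C → anchor (Group 1): v = (2.3/7.6)(55 − 69.8) + 10.7 = 6.22
anchor → Form D (Group 2): y = (5.9/1.8)(6.22 − 10.7) + 74.6 = 59.9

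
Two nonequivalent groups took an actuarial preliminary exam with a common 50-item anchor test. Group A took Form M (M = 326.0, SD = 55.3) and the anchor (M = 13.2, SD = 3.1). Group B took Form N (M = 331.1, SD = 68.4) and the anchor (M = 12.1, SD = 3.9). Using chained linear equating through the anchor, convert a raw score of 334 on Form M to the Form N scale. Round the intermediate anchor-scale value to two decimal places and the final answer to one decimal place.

358.3

Form M → anchor (Group A): v = (3.1/55.3)(334 − 326.0) + 13.2 = 13.65
anchor → Form N (Group B): y = (68.4/3.9)(13.65 − 12.1) + 331.1 = 358.3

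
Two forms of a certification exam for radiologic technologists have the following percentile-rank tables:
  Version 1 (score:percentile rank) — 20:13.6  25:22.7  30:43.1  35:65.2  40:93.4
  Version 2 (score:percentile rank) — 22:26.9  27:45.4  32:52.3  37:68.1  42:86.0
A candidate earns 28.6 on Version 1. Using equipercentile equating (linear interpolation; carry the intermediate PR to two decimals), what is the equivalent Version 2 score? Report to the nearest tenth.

PR of 28.6 on Version 1: 22.7 + (28.6 − 25)/(30 − 25) × (43.1 − 22.7) = 37.39
On Version 2, PR 37.39 falls between score 22 (PR 26.9) and 27 (PR 45.4).
Interpolate: 22 + (37.39 − 26.9)/(45.4 − 26.9) × (27 − 22) = 24.8

24.8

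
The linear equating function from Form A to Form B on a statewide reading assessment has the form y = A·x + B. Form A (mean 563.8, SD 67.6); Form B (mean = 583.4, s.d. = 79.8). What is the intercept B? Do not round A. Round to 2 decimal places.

-82.15

A = SD_Y / SD_X = 79.8 / 67.6 = 1.180473
B = M_Y − A·M_X = 583.4 − 1.180473 × 563.8 = -82.15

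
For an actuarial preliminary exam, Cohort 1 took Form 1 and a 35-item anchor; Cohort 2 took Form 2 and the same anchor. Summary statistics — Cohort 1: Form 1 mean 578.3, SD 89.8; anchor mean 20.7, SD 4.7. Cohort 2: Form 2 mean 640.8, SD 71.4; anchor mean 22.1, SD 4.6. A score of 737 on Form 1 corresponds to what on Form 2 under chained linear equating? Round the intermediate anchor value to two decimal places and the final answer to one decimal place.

Form 1 → anchor (Cohort 1): v = (4.7/89.8)(737 − 578.3) + 20.7 = 29.01
anchor → Form 2 (Cohort 2): y = (71.4/4.6)(29.01 − 22.1) + 640.8 = 748.1

748.1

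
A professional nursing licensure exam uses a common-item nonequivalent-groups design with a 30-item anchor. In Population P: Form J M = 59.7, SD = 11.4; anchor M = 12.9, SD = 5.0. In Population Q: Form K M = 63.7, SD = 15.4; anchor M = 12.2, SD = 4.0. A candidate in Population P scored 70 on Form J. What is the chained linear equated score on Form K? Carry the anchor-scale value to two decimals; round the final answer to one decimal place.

Form J → anchor (Population P): v = (5.0/11.4)(70 − 59.7) + 12.9 = 17.42
anchor → Form K (Population Q): y = (15.4/4.0)(17.42 − 12.2) + 63.7 = 83.8

83.8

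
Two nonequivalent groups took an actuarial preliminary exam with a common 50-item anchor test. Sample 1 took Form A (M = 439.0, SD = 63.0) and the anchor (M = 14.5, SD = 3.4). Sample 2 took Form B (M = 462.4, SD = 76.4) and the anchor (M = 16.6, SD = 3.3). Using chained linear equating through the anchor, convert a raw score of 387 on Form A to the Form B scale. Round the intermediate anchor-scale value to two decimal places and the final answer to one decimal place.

348.7

Form A → anchor (Sample 1): v = (3.4/63.0)(387 − 439.0) + 14.5 = 11.69
anchor → Form B (Sample 2): y = (76.4/3.3)(11.69 − 16.6) + 462.4 = 348.7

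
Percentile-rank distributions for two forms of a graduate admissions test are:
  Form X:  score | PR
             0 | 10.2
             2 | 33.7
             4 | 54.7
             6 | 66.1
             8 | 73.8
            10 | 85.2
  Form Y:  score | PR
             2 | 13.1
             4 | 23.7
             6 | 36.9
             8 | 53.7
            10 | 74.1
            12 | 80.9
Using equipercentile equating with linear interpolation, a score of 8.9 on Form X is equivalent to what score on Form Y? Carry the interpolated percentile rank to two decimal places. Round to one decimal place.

PR of 8.9 on Form X: 73.8 + (8.9 − 8)/(10 − 8) × (85.2 − 73.8) = 78.93
On Form Y, PR 78.93 falls between score 10 (PR 74.1) and 12 (PR 80.9).
Interpolate: 10 + (78.93 − 74.1)/(80.9 − 74.1) × (12 − 10) = 11.4

11.4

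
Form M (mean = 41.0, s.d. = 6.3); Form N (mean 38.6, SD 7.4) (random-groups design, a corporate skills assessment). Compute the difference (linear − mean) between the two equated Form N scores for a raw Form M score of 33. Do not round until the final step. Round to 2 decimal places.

-1.40

Mean-equated: 33 + (38.6 − 41.0) = 30.60
Linear-equated: (7.4/6.3)(33 − 41.0) + 38.6 = 29.203
Difference = 29.203 − 30.60 = -1.40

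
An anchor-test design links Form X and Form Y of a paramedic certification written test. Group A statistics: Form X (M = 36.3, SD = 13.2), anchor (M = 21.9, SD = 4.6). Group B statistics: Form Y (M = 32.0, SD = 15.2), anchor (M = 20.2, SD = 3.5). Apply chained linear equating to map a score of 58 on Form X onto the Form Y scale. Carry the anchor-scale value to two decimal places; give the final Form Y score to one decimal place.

Form X → anchor (Group A): v = (4.6/13.2)(58 − 36.3) + 21.9 = 29.46
anchor → Form Y (Group B): y = (15.2/3.5)(29.46 − 20.2) + 32.0 = 72.2

72.2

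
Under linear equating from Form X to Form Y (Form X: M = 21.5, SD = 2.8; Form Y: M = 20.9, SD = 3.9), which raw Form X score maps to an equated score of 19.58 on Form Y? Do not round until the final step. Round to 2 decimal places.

20.55

Invert y = (SD_Y/SD_X)(x − M_X) + M_Y:
x = (SD_X/SD_Y)(y − M_Y) + M_X = (2.8/3.9)(19.58 − 20.9) + 21.5
x = 0.717949 × -1.320 + 21.5 = 20.55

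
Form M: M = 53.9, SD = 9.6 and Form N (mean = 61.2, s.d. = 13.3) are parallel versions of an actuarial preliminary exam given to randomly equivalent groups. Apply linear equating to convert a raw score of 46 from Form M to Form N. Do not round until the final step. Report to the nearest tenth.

50.3

Linear equating: y = (SD_Y/SD_X)(x − M_X) + M_Y
y = (13.3/9.6)(46 − 53.9) + 61.2
y = 1.385417 × -7.9 + 61.2 = -10.9448 + 61.2 = 50.3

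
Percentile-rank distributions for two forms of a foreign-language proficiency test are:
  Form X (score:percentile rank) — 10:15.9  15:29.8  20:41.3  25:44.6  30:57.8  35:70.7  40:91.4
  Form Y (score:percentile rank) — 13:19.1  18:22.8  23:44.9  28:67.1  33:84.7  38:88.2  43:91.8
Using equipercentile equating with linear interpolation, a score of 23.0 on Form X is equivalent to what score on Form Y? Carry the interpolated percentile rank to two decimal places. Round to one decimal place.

PR of 23.0 on Form X: 41.3 + (23.0 − 20)/(25 − 20) × (44.6 − 41.3) = 43.28
On Form Y, PR 43.28 falls between score 18 (PR 22.8) and 23 (PR 44.9).
Interpolate: 18 + (43.28 − 22.8)/(44.9 − 22.8) × (23 − 18) = 22.6

22.6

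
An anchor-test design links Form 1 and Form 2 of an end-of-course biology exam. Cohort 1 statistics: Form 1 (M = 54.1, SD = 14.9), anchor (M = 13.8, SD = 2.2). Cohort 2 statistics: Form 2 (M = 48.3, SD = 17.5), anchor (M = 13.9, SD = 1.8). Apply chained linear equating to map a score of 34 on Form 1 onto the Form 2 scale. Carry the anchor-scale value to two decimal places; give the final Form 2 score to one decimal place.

18.5

Form 1 → anchor (Cohort 1): v = (2.2/14.9)(34 − 54.1) + 13.8 = 10.83
anchor → Form 2 (Cohort 2): y = (17.5/1.8)(10.83 − 13.9) + 48.3 = 18.5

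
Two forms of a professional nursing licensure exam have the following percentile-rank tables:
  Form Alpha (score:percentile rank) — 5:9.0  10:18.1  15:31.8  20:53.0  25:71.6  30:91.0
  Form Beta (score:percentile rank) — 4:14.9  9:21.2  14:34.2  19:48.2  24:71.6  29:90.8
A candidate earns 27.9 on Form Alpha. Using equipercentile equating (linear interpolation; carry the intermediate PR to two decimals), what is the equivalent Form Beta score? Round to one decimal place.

26.9

PR of 27.9 on Form Alpha: 71.6 + (27.9 − 25)/(30 − 25) × (91.0 − 71.6) = 82.85
On Form Beta, PR 82.85 falls between score 24 (PR 71.6) and 29 (PR 90.8).
Interpolate: 24 + (82.85 − 71.6)/(90.8 − 71.6) × (29 − 24) = 26.9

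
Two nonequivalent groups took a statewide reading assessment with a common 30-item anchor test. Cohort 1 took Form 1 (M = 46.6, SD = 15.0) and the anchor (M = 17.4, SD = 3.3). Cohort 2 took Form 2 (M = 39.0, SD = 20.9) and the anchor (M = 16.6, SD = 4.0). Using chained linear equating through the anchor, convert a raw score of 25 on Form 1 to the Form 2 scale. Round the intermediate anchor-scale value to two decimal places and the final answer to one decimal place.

Form 1 → anchor (Cohort 1): v = (3.3/15.0)(25 − 46.6) + 17.4 = 12.65
anchor → Form 2 (Cohort 2): y = (20.9/4.0)(12.65 − 16.6) + 39.0 = 18.4

18.4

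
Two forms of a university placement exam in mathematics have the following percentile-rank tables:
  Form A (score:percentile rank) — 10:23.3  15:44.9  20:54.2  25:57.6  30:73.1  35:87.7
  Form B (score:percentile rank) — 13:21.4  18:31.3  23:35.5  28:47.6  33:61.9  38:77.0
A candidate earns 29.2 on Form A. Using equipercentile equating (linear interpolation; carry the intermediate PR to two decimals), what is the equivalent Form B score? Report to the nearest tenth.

PR of 29.2 on Form A: 57.6 + (29.2 − 25)/(30 − 25) × (73.1 − 57.6) = 70.62
On Form B, PR 70.62 falls between score 33 (PR 61.9) and 38 (PR 77.0).
Interpolate: 33 + (70.62 − 61.9)/(77.0 − 61.9) × (38 − 33) = 35.9

35.9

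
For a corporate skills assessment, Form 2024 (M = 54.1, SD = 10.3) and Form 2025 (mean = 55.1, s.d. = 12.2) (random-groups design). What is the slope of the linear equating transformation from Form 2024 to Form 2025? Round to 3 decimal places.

1.184

A = SD_Y / SD_X = 12.2 / 10.3 = 1.184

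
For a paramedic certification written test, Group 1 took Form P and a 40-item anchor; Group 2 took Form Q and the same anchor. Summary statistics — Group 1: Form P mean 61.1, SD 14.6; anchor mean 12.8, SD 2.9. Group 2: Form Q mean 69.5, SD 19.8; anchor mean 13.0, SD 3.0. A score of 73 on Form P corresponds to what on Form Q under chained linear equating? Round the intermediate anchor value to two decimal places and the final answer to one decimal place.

Form P → anchor (Group 1): v = (2.9/14.6)(73 − 61.1) + 12.8 = 15.16
anchor → Form Q (Group 2): y = (19.8/3.0)(15.16 − 13.0) + 69.5 = 83.8

83.8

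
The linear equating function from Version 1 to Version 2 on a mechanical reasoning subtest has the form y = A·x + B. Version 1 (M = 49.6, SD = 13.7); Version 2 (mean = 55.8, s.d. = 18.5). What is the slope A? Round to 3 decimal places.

1.350

A = SD_Y / SD_X = 18.5 / 13.7 = 1.350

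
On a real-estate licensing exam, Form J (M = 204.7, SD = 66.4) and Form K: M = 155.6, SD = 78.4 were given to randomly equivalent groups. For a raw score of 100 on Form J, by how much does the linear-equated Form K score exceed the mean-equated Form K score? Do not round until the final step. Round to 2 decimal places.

Mean-equated: 100 + (155.6 − 204.7) = 50.90
Linear-equated: (78.4/66.4)(100 − 204.7) + 155.6 = 31.978
Difference = 31.978 − 50.90 = -18.92

-18.92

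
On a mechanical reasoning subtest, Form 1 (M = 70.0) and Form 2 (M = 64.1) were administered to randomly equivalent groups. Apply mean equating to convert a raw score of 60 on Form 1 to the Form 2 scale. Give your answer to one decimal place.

Mean equating: y = x + (M_Y − M_X) = 60 + (64.1 − 70.0) = 54.1

54.1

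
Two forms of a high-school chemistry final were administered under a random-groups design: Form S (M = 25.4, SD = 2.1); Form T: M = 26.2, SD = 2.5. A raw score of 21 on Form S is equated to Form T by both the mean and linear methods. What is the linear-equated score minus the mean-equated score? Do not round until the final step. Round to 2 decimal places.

Mean-equated: 21 + (26.2 − 25.4) = 21.80
Linear-equated: (2.5/2.1)(21 − 25.4) + 26.2 = 20.962
Difference = 20.962 − 21.80 = -0.84

-0.84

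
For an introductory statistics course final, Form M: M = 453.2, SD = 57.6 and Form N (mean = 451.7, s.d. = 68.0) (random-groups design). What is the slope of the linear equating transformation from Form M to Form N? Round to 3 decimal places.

1.181

A = SD_Y / SD_X = 68.0 / 57.6 = 1.181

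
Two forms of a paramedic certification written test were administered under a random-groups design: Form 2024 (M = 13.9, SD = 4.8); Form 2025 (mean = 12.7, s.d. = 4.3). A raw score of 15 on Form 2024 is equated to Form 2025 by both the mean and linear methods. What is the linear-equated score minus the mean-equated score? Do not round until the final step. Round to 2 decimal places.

Mean-equated: 15 + (12.7 − 13.9) = 13.80
Linear-equated: (4.3/4.8)(15 − 13.9) + 12.7 = 13.685
Difference = 13.685 − 13.80 = -0.11

-0.11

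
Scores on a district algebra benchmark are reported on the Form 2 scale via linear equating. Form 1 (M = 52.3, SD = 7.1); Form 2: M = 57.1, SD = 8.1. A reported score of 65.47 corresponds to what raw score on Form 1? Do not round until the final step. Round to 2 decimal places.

Invert y = (SD_Y/SD_X)(x − M_X) + M_Y:
x = (SD_X/SD_Y)(y − M_Y) + M_X = (7.1/8.1)(65.47 − 57.1) + 52.3
x = 0.876543 × 8.370 + 52.3 = 59.64

59.64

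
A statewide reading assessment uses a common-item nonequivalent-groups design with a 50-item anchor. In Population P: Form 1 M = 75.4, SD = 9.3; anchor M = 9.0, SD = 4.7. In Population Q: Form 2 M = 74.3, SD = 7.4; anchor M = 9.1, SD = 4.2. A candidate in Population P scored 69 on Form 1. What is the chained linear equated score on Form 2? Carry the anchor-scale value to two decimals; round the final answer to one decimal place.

68.4

Form 1 → anchor (Population P): v = (4.7/9.3)(69 − 75.4) + 9.0 = 5.77
anchor → Form 2 (Population Q): y = (7.4/4.2)(5.77 − 9.1) + 74.3 = 68.4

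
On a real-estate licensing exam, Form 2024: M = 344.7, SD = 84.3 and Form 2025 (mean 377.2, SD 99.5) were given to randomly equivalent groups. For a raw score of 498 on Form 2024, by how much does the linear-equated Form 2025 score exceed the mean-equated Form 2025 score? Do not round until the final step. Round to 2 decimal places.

27.64

Mean-equated: 498 + (377.2 − 344.7) = 530.50
Linear-equated: (99.5/84.3)(498 − 344.7) + 377.2 = 558.141
Difference = 558.141 − 530.50 = 27.64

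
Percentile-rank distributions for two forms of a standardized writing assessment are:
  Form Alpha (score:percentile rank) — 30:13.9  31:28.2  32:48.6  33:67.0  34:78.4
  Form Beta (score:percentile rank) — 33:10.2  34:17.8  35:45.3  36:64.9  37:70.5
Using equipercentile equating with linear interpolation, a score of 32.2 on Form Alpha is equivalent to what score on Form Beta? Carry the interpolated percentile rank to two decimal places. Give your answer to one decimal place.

35.4

PR of 32.2 on Form Alpha: 48.6 + (32.2 − 32)/(33 − 32) × (67.0 − 48.6) = 52.28
On Form Beta, PR 52.28 falls between score 35 (PR 45.3) and 36 (PR 64.9).
Interpolate: 35 + (52.28 − 45.3)/(64.9 − 45.3) × (36 − 35) = 35.4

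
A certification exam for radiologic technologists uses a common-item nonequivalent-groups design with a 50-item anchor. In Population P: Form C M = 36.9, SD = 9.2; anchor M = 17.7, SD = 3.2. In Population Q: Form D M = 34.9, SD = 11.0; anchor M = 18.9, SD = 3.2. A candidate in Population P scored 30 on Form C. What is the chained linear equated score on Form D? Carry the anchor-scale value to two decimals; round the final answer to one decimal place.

Form C → anchor (Population P): v = (3.2/9.2)(30 − 36.9) + 17.7 = 15.30
anchor → Form D (Population Q): y = (11.0/3.2)(15.30 − 18.9) + 34.9 = 22.5

22.5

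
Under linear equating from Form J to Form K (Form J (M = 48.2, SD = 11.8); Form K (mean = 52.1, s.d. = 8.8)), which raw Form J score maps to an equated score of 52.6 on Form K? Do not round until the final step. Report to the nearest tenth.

48.9

Invert y = (SD_Y/SD_X)(x − M_X) + M_Y:
x = (SD_X/SD_Y)(y − M_Y) + M_X = (11.8/8.8)(52.6 − 52.1) + 48.2
x = 1.340909 × 0.500 + 48.2 = 48.9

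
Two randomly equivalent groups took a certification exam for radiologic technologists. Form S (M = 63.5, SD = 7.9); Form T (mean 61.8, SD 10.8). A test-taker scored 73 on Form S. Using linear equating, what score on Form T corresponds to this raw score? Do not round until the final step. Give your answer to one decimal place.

Linear equating: y = (SD_Y/SD_X)(x − M_X) + M_Y
y = (10.8/7.9)(73 − 63.5) + 61.8
y = 1.367089 × 9.5 + 61.8 = 12.9873 + 61.8 = 74.8

74.8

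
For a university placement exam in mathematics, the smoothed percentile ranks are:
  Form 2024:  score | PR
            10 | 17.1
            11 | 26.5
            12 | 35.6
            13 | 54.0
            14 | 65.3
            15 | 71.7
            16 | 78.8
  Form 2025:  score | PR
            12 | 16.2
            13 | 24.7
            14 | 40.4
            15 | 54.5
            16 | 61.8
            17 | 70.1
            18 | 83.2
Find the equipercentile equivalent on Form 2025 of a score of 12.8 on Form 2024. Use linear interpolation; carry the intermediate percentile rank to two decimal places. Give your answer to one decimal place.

PR of 12.8 on Form 2024: 35.6 + (12.8 − 12)/(13 − 12) × (54.0 − 35.6) = 50.32
On Form 2025, PR 50.32 falls between score 14 (PR 40.4) and 15 (PR 54.5).
Interpolate: 14 + (50.32 − 40.4)/(54.5 − 40.4) × (15 − 14) = 14.7

14.7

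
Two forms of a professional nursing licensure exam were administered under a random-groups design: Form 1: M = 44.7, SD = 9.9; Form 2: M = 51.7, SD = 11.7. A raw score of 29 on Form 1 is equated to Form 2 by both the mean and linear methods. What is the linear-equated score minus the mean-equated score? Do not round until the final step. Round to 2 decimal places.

-2.85

Mean-equated: 29 + (51.7 − 44.7) = 36.00
Linear-equated: (11.7/9.9)(29 − 44.7) + 51.7 = 33.145
Difference = 33.145 − 36.00 = -2.85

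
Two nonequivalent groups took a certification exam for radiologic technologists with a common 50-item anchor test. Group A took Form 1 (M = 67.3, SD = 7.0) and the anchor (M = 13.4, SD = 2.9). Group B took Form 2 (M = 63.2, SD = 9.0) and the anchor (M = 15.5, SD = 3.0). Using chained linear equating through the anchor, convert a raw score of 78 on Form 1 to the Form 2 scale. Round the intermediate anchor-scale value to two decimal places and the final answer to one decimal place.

70.2

Form 1 → anchor (Group A): v = (2.9/7.0)(78 − 67.3) + 13.4 = 17.83
anchor → Form 2 (Group B): y = (9.0/3.0)(17.83 − 15.5) + 63.2 = 70.2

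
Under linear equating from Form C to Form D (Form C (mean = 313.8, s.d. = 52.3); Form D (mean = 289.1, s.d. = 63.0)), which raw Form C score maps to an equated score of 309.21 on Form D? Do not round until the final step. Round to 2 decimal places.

330.49

Invert y = (SD_Y/SD_X)(x − M_X) + M_Y:
x = (SD_X/SD_Y)(y − M_Y) + M_X = (52.3/63.0)(309.21 − 289.1) + 313.8
x = 0.830159 × 20.110 + 313.8 = 330.49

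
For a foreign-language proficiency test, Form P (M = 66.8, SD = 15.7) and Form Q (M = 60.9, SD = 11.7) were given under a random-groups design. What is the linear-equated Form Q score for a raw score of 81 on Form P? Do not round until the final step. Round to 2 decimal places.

Linear equating: y = (SD_Y/SD_X)(x − M_X) + M_Y
y = (11.7/15.7)(81 − 66.8) + 60.9
y = 0.745223 × 14.2 + 60.9 = 10.5822 + 60.9 = 71.48

71.48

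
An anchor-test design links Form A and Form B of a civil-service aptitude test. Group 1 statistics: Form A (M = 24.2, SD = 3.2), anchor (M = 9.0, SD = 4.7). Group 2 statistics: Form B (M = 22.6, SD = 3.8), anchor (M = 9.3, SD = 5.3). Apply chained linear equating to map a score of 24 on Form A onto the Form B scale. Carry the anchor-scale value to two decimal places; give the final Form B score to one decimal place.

22.2

Form A → anchor (Group 1): v = (4.7/3.2)(24 − 24.2) + 9.0 = 8.71
anchor → Form B (Group 2): y = (3.8/5.3)(8.71 − 9.3) + 22.6 = 22.2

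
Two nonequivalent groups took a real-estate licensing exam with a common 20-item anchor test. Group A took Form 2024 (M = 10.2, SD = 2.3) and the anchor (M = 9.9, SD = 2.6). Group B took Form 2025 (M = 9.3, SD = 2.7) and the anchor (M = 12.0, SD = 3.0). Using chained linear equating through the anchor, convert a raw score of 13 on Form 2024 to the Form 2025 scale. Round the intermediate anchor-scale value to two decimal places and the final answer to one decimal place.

Form 2024 → anchor (Group A): v = (2.6/2.3)(13 − 10.2) + 9.9 = 13.07
anchor → Form 2025 (Group B): y = (2.7/3.0)(13.07 − 12.0) + 9.3 = 10.3

10.3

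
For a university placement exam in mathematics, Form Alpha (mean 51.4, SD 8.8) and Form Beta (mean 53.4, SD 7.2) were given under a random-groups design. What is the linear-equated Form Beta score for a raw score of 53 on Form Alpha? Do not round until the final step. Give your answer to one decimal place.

Linear equating: y = (SD_Y/SD_X)(x − M_X) + M_Y
y = (7.2/8.8)(53 − 51.4) + 53.4
y = 0.818182 × 1.6 + 53.4 = 1.3091 + 53.4 = 54.7

54.7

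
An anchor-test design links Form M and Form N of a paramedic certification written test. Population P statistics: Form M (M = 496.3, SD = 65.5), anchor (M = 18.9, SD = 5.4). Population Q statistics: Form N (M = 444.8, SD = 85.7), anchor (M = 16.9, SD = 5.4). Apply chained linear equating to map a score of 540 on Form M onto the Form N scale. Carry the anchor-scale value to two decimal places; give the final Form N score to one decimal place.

Form M → anchor (Population P): v = (5.4/65.5)(540 − 496.3) + 18.9 = 22.50
anchor → Form N (Population Q): y = (85.7/5.4)(22.50 − 16.9) + 444.8 = 533.7

533.7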